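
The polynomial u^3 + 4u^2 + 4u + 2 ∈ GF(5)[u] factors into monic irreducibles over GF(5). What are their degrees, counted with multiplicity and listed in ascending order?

Write f(u) = u^3 + 4u^2 + 4u + 2.
Roots in GF(5): f(0) = 2; f(1) = 1; f(2) = 4; f(3) = 2; f(4) = 1.
Complete factorization: f(u) = (u^3 + 4u^2 + 4u + 2).
Factor degrees with multiplicity: 3 = 3.

3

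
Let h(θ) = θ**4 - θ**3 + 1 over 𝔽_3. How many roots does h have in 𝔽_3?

Evaluate at each of the 3 elements of 𝔽_3:
h(0) = 1; h(1) = 1; h(2) = 0 → root.
Roots: {2}.

1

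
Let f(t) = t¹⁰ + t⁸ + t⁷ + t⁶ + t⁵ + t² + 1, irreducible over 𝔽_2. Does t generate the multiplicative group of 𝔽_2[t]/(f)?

|GF(2^10)^×| = 2^10 − 1 = 1023. Prime factorization: 1023 = 3·11·31.
f is primitive ⇔ t has order 1023 in GF(2)[t]/(f), i.e. t^(1023/q) ≠ 1 for each prime q | 1023.
t^(341) mod f = t⁹ + t⁶ + t⁵ + t² + t.
t^(93) mod f = t⁸ + t⁷ + t² + t.
t^(33) mod f = t⁷ + t⁶ + t⁵ + t⁴ + t + 1.
None equal 1, so t has full order 1023; f is primitive.

Yes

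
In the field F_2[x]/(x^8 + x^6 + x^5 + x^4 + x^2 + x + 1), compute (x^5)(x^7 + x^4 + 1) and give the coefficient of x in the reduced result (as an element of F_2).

0

Multiply in F_2[x]: (x^5)·(x^7 + x^4 + 1) = x^12 + x^9 + x^5.
Reduce using x^8 ≡ x^6 + x^5 + x^4 + x^2 + x + 1 (mod x^8 + x^6 + x^5 + x^4 + x^2 + x + 1).
Reduced: x^7 + x^3 + x^2.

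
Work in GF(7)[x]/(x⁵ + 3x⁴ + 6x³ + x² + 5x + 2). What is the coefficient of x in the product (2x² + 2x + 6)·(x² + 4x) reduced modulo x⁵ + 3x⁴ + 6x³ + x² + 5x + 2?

3

Multiply in GF(7)[x]: (2x² + 2x + 6)·(x² + 4x) = 2x⁴ + 3x³ + 3x.
Reduced: 2x⁴ + 3x³ + 3x.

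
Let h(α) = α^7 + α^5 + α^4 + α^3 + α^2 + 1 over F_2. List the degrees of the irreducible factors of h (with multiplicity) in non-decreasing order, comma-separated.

Roots in F_2: h(0) = 1; h(1) = 0 → root.
Linear factors from roots: (α + 1).
Complete factorization: h(α) = (α + 1)·(α^2 + α + 1)^3.
Factor degrees with multiplicity: 1 + 2 + 2 + 2 = 7.

1, 2, 2, 2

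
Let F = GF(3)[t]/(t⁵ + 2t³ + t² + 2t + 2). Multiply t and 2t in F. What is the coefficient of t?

0

Multiply in GF(3)[t]: (t)·(2t) = 2t².
Reduced: 2t².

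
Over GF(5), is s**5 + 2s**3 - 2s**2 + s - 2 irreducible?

No

Write P(s) = s**5 + 2s**3 - 2s**2 + s - 2.
Check for roots in GF(5): P(0) = 3; P(1) = 0 → root; P(2) = 0 → root; P(3) = 0 → root; P(4) = 2.
P(1) = 0, so (s − 1) divides P(s); P is reducible.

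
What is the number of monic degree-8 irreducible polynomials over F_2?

30

The number of monic irreducibles of degree 8 over GF(2) is (1/8)·Σ_{d∣8} μ(8/d) 2^d.
Divisors of 8: 1, 2, 4, 8; μ(8/d) for each: 0, 0, -1, 1.
Σ = − 2^4 + 2^8 = 240.
N = 240/8 = 30.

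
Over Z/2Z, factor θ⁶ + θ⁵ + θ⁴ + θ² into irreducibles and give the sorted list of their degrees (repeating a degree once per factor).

1, 1, 1, 3

Write g(θ) = θ⁶ + θ⁵ + θ⁴ + θ².
Roots in Z/2Z: g(0) = 0 → root; g(1) = 0 → root.
Linear factors from roots: (θ), (θ + 1).
Complete factorization: g(θ) = (θ + 1)·(θ)^2·(θ³ + θ + 1).
Factor degrees with multiplicity: 1 + 1 + 1 + 3 = 6.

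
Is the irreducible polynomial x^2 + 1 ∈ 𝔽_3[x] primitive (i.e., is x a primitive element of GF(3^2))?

Write f(x) = x^2 + 1.
|GF(3^2)^×| = 3^2 − 1 = 8. Prime factorization: 8 = 2^3.
f is primitive ⇔ x has order 8 in GF(3)[x]/(f), i.e. x^(8/q) ≠ 1 for each prime q | 8.
x^(4) mod f = 1
Since x^(4) = 1, the order of x divides 4 < 8; not primitive.

No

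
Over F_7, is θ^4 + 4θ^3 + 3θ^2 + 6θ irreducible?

Write f(θ) = θ^4 + 4θ^3 + 3θ^2 + 6θ.
Check for roots in F_7: f(0) = 0 → root; f(1) = 0 → root; f(2) = 2; f(3) = 3; f(4) = 3; f(5) = 5; f(6) = 1.
f(0) = 0, so (θ) divides f(θ); f is reducible.

No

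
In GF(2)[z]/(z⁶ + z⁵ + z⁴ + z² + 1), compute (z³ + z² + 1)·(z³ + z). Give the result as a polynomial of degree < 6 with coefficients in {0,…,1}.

Multiply in GF(2)[z]: (z³ + z² + 1)·(z³ + z) = z⁶ + z⁵ + z⁴ + z.
Reduce using z⁶ ≡ z⁵ + z⁴ + z² + 1 (mod z⁶ + z⁵ + z⁴ + z² + 1).
Reduced: z² + z + 1.

z^2 + z + 1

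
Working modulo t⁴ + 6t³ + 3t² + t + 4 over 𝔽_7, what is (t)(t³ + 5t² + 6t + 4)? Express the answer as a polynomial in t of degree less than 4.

Multiply in 𝔽_7[t]: (t)·(t³ + 5t² + 6t + 4) = t⁴ + 5t³ + 6t² + 4t.
Reduce using t⁴ ≡ t³ + 4t² + 6t + 3 (mod t⁴ + 6t³ + 3t² + t + 4).
Reduced: 6t³ + 3t² + 3t + 3.

6t^3 + 3t^2 + 3t + 3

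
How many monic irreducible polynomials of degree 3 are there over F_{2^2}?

20

The number of monic irreducibles of degree 3 over GF(4) is (1/3)·Σ_{d∣3} μ(3/d) 4^d.
Divisors of 3: 1, 3; μ(3/d) for each: -1, 1.
Σ = − 4^1 + 4^3 = 60.
N = 60/3 = 20.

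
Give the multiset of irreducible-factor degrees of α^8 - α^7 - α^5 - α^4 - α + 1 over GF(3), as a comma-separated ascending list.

Write g(α) = α^8 - α^7 - α^5 - α^4 - α + 1.
Roots in GF(3): g(0) = 1; g(1) = 1; g(2) = 1.
Complete factorization: g(α) = (α^8 - α^7 - α^5 - α^4 - α + 1).
Factor degrees with multiplicity: 8 = 8.

8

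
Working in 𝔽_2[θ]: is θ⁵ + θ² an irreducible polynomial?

No

Write g(θ) = θ⁵ + θ².
Check for roots in 𝔽_2: g(0) = 0 → root; g(1) = 0 → root.
g(0) = 0, so (θ) divides g(θ); g is reducible.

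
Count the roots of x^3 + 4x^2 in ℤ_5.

Write f(x) = x^3 + 4x^2.
Evaluate at each of the 5 elements of ℤ_5:
f(0) = 0 → root; f(1) = 0 → root; f(2) = 4; f(3) = 3; f(4) = 3.
Roots: {0, 1}.

2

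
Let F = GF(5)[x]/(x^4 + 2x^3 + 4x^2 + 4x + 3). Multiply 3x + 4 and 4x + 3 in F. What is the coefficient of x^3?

0

Multiply in GF(5)[x]: (3x + 4)·(4x + 3) = 2x^2 + 2.
Reduced: 2x^2 + 2.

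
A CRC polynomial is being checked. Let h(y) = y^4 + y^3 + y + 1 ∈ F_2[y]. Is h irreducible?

Check for roots in F_2: h(0) = 1; h(1) = 0 → root.
h(1) = 0, so (y − 1) divides h(y); h is reducible.

No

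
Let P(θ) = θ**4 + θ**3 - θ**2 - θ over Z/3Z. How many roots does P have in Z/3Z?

3

Evaluate at each of the 3 elements of Z/3Z:
P(0) = 0 → root; P(1) = 0 → root; P(2) = 0 → root.
Roots: {0, 1, 2}.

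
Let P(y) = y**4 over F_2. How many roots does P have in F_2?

Evaluate at each of the 2 elements of F_2:
P(0) = 0 → root; P(1) = 1.
Roots: {0}.

1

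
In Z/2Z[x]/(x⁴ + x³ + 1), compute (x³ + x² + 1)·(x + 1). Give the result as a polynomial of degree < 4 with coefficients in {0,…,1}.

Multiply in Z/2Z[x]: (x³ + x² + 1)·(x + 1) = x⁴ + x² + x + 1.
Reduce using x⁴ ≡ x³ + 1 (mod x⁴ + x³ + 1).
Reduced: x³ + x² + x.

x^3 + x^2 + x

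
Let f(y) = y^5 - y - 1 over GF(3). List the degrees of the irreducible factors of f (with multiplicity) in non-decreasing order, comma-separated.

5

Roots in GF(3): f(0) = 2; f(1) = 2; f(2) = 2.
Complete factorization: f(y) = (y^5 - y - 1).
Factor degrees with multiplicity: 5 = 5.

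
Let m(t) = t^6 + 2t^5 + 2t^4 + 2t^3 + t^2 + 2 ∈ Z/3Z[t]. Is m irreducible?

Check for roots in Z/3Z: m(0) = 2; m(1) = 1; m(2) = 2.
No roots, so no linear factors.
Monic irreducibles of degree 2 over GF(3): t^2 + 1, t^2 + t + 2, t^2 + 2t + 2.
None of them divide m (all give nonzero remainder).
Degree-3 irreducible divisors: test the 8 monic irreducibles of degree 3 over GF(3).
None of them divide m (all give nonzero remainder).
No irreducible factor of degree ≤ 3 exists, so m is irreducible over GF(3).

Yes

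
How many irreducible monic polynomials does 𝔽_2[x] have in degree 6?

x^(2^6) − x is the product of all monic irreducibles of degree dividing 6; Möbius inversion gives N = (1/6) Σ μ(6/d)·2^d.
Divisors of 6: 1, 2, 3, 6; μ(6/d) for each: 1, -1, -1, 1.
Σ = 2^1 − 2^2 − 2^3 + 2^6 = 54.
N = 54/6 = 9.

9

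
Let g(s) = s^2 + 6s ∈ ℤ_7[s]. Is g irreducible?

Check for roots in ℤ_7: g(0) = 0 → root; g(1) = 0 → root; g(2) = 2; g(3) = 6; g(4) = 5; g(5) = 6; g(6) = 2.
g(0) = 0, so (s) divides g(s); g is reducible.

No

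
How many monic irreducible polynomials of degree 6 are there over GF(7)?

x^(7^6) − x is the product of all monic irreducibles of degree dividing 6; Möbius inversion gives N = (1/6) Σ μ(6/d)·7^d.
Divisors of 6: 1, 2, 3, 6; μ(6/d) for each: 1, -1, -1, 1.
Σ = 7^1 − 7^2 − 7^3 + 7^6 = 117264.
N = 117264/6 = 19544.

19544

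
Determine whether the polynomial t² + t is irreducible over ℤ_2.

Write h(t) = t² + t.
Check for roots in ℤ_2: h(0) = 0 → root; h(1) = 0 → root.
h(0) = 0, so (t) divides h(t); h is reducible.

No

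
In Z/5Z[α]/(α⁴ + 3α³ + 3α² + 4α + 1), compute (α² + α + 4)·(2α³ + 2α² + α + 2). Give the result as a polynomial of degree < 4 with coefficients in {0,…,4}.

Multiply in Z/5Z[α]: (α² + α + 4)·(2α³ + 2α² + α + 2) = 2α⁵ + 4α⁴ + α³ + α² + α + 3.
Reduce using α⁴ ≡ 2α³ + 2α² + α + 4 (mod α⁴ + 3α³ + 3α² + 4α + 1).
Reduced: α³ + 4α² + 2α.

α^3 + 4α^2 + 2α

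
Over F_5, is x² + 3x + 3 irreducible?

Yes

Write m(x) = x² + 3x + 3.
Check for roots in F_5: m(0) = 3; m(1) = 2; m(2) = 3; m(3) = 1; m(4) = 1.
No roots. A degree-2 polynomial over a field with no linear factor is irreducible.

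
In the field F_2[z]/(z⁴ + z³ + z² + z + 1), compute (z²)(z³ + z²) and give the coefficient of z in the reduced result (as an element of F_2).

Multiply in F_2[z]: (z²)·(z³ + z²) = z⁵ + z⁴.
Reduce using z⁴ ≡ z³ + z² + z + 1 (mod z⁴ + z³ + z² + z + 1).
Reduced: z³ + z² + z.

1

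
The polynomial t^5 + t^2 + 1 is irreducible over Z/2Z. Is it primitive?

Yes

Write f(t) = t^5 + t^2 + 1.
|GF(2^5)^×| = 2^5 − 1 = 31. Prime factorization: 31 = 31.
f is primitive ⇔ t has order 31 in GF(2)[t]/(f), i.e. t^(31/q) ≠ 1 for each prime q | 31.
t^(1) mod f = t.
None equal 1, so t has full order 31; f is primitive.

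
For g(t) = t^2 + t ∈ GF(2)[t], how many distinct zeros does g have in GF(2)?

2

Evaluate at each of the 2 elements of GF(2):
g(0) = 0 → root; g(1) = 0 → root.
Roots: {0, 1}.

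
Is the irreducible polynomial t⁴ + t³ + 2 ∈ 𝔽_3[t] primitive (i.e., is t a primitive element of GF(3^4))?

Yes

Write f(t) = t⁴ + t³ + 2.
|GF(3^4)^×| = 3^4 − 1 = 80. Prime factorization: 80 = 2^4·5.
f is primitive ⇔ t has order 80 in GF(3)[t]/(f), i.e. t^(80/q) ≠ 1 for each prime q | 80.
t^(40) mod f = 2.
t^(16) mod f = 2t² + 2t + 2.
None equal 1, so t has full order 80; f is primitive.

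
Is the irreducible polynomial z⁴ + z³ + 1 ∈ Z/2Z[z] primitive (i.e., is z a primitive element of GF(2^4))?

Write f(z) = z⁴ + z³ + 1.
|GF(2^4)^×| = 2^4 − 1 = 15. Prime factorization: 15 = 3·5.
f is primitive ⇔ z has order 15 in GF(2)[z]/(f), i.e. z^(15/q) ≠ 1 for each prime q | 15.
z^(5) mod f = z³ + z + 1.
z^(3) mod f = z³.
None equal 1, so z has full order 15; f is primitive.

Yes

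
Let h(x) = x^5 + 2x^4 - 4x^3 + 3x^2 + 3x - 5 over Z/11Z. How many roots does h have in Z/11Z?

5

Evaluate at each of the 11 elements of Z/11Z:
h(0) = 6; h(1) = 0 → root; h(2) = 1; h(3) = 9; h(4) = 4; h(5) = 0 → root; h(6) = 0 → root; h(7) = 6; h(8) = 7; h(9) = 0 → root; h(10) = 0 → root.
Roots: {1, 5, 6, 9, 10}.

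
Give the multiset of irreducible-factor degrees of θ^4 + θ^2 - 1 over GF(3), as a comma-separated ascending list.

Write h(θ) = θ^4 + θ^2 - 1.
Roots in GF(3): h(0) = 2; h(1) = 1; h(2) = 1.
Complete factorization: h(θ) = (θ^4 + θ^2 - 1).
Factor degrees with multiplicity: 4 = 4.

4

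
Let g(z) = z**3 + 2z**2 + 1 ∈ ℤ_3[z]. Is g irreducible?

Yes

Check for roots in ℤ_3: g(0) = 1; g(1) = 1; g(2) = 2.
No roots. A degree-3 polynomial over a field with no linear factor is irreducible.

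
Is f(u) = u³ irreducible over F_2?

No

Check for roots in F_2: f(0) = 0 → root; f(1) = 1.
f(0) = 0, so (u) divides f(u); f is reducible.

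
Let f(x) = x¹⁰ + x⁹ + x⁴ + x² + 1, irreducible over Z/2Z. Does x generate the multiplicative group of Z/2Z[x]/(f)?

Yes

|GF(2^10)^×| = 2^10 − 1 = 1023. Prime factorization: 1023 = 3·11·31.
f is primitive ⇔ x has order 1023 in GF(2)[x]/(f), i.e. x^(1023/q) ≠ 1 for each prime q | 1023.
x^(341) mod f = x⁸ + x⁶ + x⁴ + x³ + x² + 1.
x^(93) mod f = x⁷ + x⁶ + x⁵ + x⁴ + x³ + x.
x^(33) mod f = x⁸ + x⁷ + x³ + x² + x + 1.
None equal 1, so x has full order 1023; f is primitive.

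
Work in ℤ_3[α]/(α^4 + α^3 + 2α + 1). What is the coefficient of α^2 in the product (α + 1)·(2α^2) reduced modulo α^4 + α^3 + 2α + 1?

2

Multiply in ℤ_3[α]: (α + 1)·(2α^2) = 2α^3 + 2α^2.
Reduced: 2α^3 + 2α^2.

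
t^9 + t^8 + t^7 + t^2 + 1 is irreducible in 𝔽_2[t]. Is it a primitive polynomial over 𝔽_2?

Yes

Write f(t) = t^9 + t^8 + t^7 + t^2 + 1.
|GF(2^9)^×| = 2^9 − 1 = 511. Prime factorization: 511 = 7·73.
f is primitive ⇔ t has order 511 in GF(2)[t]/(f), i.e. t^(511/q) ≠ 1 for each prime q | 511.
t^(73) mod f = t^7 + t^4 + t^3 + t^2 + t.
t^(7) mod f = t^7.
None equal 1, so t has full order 511; f is primitive.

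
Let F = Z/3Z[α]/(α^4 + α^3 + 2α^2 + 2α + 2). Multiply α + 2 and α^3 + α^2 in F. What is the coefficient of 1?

1

Multiply in Z/3Z[α]: (α + 2)·(α^3 + α^2) = α^4 + 2α^2.
Reduce using α^4 ≡ 2α^3 + α^2 + α + 1 (mod α^4 + α^3 + 2α^2 + 2α + 2).
Reduced: 2α^3 + α + 1.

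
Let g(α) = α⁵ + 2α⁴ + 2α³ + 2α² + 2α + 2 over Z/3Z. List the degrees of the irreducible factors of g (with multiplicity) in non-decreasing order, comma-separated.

Roots in Z/3Z: g(0) = 2; g(1) = 2; g(2) = 1.
Complete factorization: g(α) = (α² + α + 2)·(α³ + α² + 2α + 1).
Factor degrees with multiplicity: 2 + 3 = 5.

2, 3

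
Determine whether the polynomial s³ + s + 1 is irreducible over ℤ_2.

Yes

Write g(s) = s³ + s + 1.
Check for roots in ℤ_2: g(0) = 1; g(1) = 1.
No roots. A degree-3 polynomial over a field with no linear factor is irreducible.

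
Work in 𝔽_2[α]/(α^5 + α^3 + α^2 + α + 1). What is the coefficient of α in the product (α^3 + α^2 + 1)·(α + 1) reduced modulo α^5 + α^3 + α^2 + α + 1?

Multiply in 𝔽_2[α]: (α^3 + α^2 + 1)·(α + 1) = α^4 + α^2 + α + 1.
Reduced: α^4 + α^2 + α + 1.

1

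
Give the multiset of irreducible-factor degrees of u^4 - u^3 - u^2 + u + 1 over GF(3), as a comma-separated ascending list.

Write h(u) = u^4 - u^3 - u^2 + u + 1.
Roots in GF(3): h(0) = 1; h(1) = 1; h(2) = 1.
Complete factorization: h(u) = (u^2 + u - 1)^2.
Factor degrees with multiplicity: 2 + 2 = 4.

2, 2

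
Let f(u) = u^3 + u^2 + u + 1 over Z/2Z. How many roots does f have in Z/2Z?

Evaluate at each of the 2 elements of Z/2Z:
f(0) = 1; f(1) = 0 → root.
Roots: {1}.

1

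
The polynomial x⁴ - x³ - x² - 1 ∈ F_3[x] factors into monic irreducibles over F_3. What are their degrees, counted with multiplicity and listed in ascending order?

1, 3

Write f(x) = x⁴ - x³ - x² - 1.
Roots in F_3: f(0) = 2; f(1) = 1; f(2) = 0 → root.
Linear factors from roots: (x + 1).
Complete factorization: f(x) = (x + 1)·(x³ + x² + x - 1).
Factor degrees with multiplicity: 1 + 3 = 4.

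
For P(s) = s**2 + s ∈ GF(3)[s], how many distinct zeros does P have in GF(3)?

Evaluate at each of the 3 elements of GF(3):
P(0) = 0 → root; P(1) = 2; P(2) = 0 → root.
Roots: {0, 2}.

2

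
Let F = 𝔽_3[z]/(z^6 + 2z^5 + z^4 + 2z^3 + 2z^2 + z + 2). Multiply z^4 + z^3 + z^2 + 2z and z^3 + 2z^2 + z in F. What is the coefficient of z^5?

Multiply in 𝔽_3[z]: (z^4 + z^3 + z^2 + 2z)·(z^3 + 2z^2 + z) = z^7 + z^5 + 2z^4 + 2z^3 + 2z^2.
Reduce using z^6 ≡ z^5 + 2z^4 + z^3 + z^2 + 2z + 1 (mod z^6 + 2z^5 + z^4 + 2z^3 + 2z^2 + z + 2).
Reduced: z^5 + 2z^4 + z^3 + 2z^2 + 1.

1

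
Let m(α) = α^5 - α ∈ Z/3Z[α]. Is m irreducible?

No

Check for roots in Z/3Z: m(0) = 0 → root; m(1) = 0 → root; m(2) = 0 → root.
m(0) = 0, so (α) divides m(α); m is reducible.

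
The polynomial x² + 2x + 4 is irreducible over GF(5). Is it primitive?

Write f(x) = x² + 2x + 4.
|GF(5^2)^×| = 5^2 − 1 = 24. Prime factorization: 24 = 2^3·3.
f is primitive ⇔ x has order 24 in GF(5)[x]/(f), i.e. x^(24/q) ≠ 1 for each prime q | 24.
x^(12) mod f = 1
x^(8) mod f = 2x + 4.
Since x^(12) = 1, the order of x divides 12 < 24; not primitive.

No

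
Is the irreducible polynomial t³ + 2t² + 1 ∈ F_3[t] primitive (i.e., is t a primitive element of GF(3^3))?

Yes

Write f(t) = t³ + 2t² + 1.
|GF(3^3)^×| = 3^3 − 1 = 26. Prime factorization: 26 = 2·13.
f is primitive ⇔ t has order 26 in GF(3)[t]/(f), i.e. t^(26/q) ≠ 1 for each prime q | 26.
t^(13) mod f = 2.
t^(2) mod f = t².
None equal 1, so t has full order 26; f is primitive.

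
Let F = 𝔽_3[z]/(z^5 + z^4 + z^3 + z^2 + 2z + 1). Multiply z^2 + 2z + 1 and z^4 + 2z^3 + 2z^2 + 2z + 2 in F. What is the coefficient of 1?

Multiply in 𝔽_3[z]: (z^2 + 2z + 1)·(z^4 + 2z^3 + 2z^2 + 2z + 2) = z^6 + z^5 + z^4 + 2z^3 + 2z^2 + 2.
Reduce using z^5 ≡ 2z^4 + 2z^3 + 2z^2 + z + 2 (mod z^5 + z^4 + z^3 + z^2 + 2z + 1).
Reduced: z^3 + 2z + 2.

2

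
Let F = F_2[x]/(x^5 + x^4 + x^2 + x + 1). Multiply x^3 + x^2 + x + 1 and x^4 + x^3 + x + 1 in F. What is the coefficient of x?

0

Multiply in F_2[x]: (x^3 + x^2 + x + 1)·(x^4 + x^3 + x + 1) = x^7 + x^4 + x^3 + 1.
Reduce using x^5 ≡ x^4 + x^2 + x + 1 (mod x^5 + x^4 + x^2 + x + 1).
Reduced: x^4 + x^3 + x^2.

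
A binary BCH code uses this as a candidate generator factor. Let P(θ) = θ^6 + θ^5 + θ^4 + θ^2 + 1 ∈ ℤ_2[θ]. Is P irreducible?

Check for roots in ℤ_2: P(0) = 1; P(1) = 1.
No roots, so no linear factors.
Monic irreducibles of degree 2 over GF(2): θ^2 + θ + 1.
None of them divide P (all give nonzero remainder).
Monic irreducibles of degree 3 over GF(2): θ^3 + θ + 1, θ^3 + θ^2 + 1.
None of them divide P (all give nonzero remainder).
No irreducible factor of degree ≤ 3 exists, so P is irreducible over GF(2).

Yes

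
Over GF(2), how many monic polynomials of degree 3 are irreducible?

2

The number of monic irreducibles of degree 3 over GF(2) is (1/3)·Σ_{d∣3} μ(3/d) 2^d.
Divisors of 3: 1, 3; μ(3/d) for each: -1, 1.
Σ = − 2^1 + 2^3 = 6.
N = 6/3 = 2.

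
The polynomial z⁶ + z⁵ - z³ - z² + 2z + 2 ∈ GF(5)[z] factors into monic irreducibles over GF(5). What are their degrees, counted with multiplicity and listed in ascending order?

Write f(z) = z⁶ + z⁵ - z³ - z² + 2z + 2.
Roots in GF(5): f(0) = 2; f(1) = 4; f(2) = 0 → root; f(3) = 4; f(4) = 0 → root.
Linear factors from roots: (z - 2), (z + 1).
Complete factorization: f(z) = (z - 2)·(z + 1)^2·(z³ + z² - 2z - 1).
Factor degrees with multiplicity: 1 + 1 + 1 + 3 = 6.

1, 1, 1, 3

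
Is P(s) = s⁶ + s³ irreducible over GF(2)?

Check for roots in GF(2): P(0) = 0 → root; P(1) = 0 → root.
P(0) = 0, so (s) divides P(s); P is reducible.

No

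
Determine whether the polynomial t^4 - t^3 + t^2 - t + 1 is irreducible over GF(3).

Write P(t) = t^4 - t^3 + t^2 - t + 1.
Check for roots in GF(3): P(0) = 1; P(1) = 1; P(2) = 2.
No roots, so no linear factors.
Monic irreducibles of degree 2 over GF(3): t^2 + 1, t^2 + t - 1, t^2 - t - 1.
None of them divide P (all give nonzero remainder).
No irreducible factor of degree ≤ 2 exists, so P is irreducible over GF(3).

Yes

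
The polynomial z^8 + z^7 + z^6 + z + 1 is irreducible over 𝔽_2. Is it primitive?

Yes

Write f(z) = z^8 + z^7 + z^6 + z + 1.
|GF(2^8)^×| = 2^8 − 1 = 255. Prime factorization: 255 = 3·5·17.
f is primitive ⇔ z has order 255 in GF(2)[z]/(f), i.e. z^(255/q) ≠ 1 for each prime q | 255.
z^(85) mod f = z^7 + z^5 + z^3 + z^2.
z^(51) mod f = z^7 + z^4 + z + 1.
z^(15) mod f = z^7 + z^6 + z^5 + z^3 + z^2 + z.
None equal 1, so z has full order 255; f is primitive.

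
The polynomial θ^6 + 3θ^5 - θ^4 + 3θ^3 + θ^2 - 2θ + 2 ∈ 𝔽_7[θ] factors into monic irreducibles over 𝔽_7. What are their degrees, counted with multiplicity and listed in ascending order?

Write g(θ) = θ^6 + 3θ^5 - θ^4 + 3θ^3 + θ^2 - 2θ + 2.
Linear factors from roots: (θ - 1), (θ - 3).
Complete factorization: g(θ) = (θ - 3)·(θ - 1)·(θ^2 + 2θ - 2)·(θ^2 - 2θ + 2).
Factor degrees with multiplicity: 1 + 1 + 2 + 2 = 6.

1, 1, 2, 2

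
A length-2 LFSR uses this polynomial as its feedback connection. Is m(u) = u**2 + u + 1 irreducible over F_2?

Check for roots in F_2: m(0) = 1; m(1) = 1.
No roots. A degree-2 polynomial over a field with no linear factor is irreducible.

Yes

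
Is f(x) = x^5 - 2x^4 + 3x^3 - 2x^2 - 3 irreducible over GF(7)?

Yes

Check for roots in GF(7): f(0) = 4; f(1) = 4; f(2) = 6; f(3) = 1; f(4) = 4; f(5) = 6; f(6) = 3.
No roots, so no linear factors.
Degree-2 irreducible divisors: test the 21 monic irreducibles of degree 2 over GF(7).
None of them divide f (all give nonzero remainder).
No irreducible factor of degree ≤ 2 exists, so f is irreducible over GF(7).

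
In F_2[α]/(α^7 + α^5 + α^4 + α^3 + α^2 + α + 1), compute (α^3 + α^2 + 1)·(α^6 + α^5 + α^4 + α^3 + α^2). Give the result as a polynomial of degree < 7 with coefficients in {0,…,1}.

Multiply in F_2[α]: (α^3 + α^2 + 1)·(α^6 + α^5 + α^4 + α^3 + α^2) = α^9 + α^6 + α^5 + α^3 + α^2.
Reduce using α^7 ≡ α^5 + α^4 + α^3 + α^2 + α + 1 (mod α^7 + α^5 + α^4 + α^3 + α^2 + α + 1).
Reduced: α^5 + α^3 + α^2 + α + 1.

α^5 + α^3 + α^2 + α + 1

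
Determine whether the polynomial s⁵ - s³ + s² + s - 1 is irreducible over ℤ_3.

Yes

Write g(s) = s⁵ - s³ + s² + s - 1.
Check for roots in ℤ_3: g(0) = 2; g(1) = 1; g(2) = 2.
No roots, so no linear factors.
Monic irreducibles of degree 2 over GF(3): s² + 1, s² + s - 1, s² - s - 1.
None of them divide g (all give nonzero remainder).
No irreducible factor of degree ≤ 2 exists, so g is irreducible over GF(3).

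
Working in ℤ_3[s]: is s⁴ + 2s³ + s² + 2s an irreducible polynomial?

No

Write h(s) = s⁴ + 2s³ + s² + 2s.
Check for roots in ℤ_3: h(0) = 0 → root; h(1) = 0 → root; h(2) = 1.
h(0) = 0, so (s) divides h(s); h is reducible.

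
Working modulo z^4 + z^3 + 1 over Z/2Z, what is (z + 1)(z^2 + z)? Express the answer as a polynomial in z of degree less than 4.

Multiply in Z/2Z[z]: (z + 1)·(z^2 + z) = z^3 + z.
Reduced: z^3 + z.

z^3 + z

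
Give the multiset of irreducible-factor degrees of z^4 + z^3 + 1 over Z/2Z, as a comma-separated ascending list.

4

Write h(z) = z^4 + z^3 + 1.
Roots in Z/2Z: h(0) = 1; h(1) = 1.
Complete factorization: h(z) = (z^4 + z^3 + 1).
Factor degrees with multiplicity: 4 = 4.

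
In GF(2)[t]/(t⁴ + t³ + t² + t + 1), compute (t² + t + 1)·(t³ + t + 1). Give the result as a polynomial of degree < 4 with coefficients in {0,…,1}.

t^3 + t^2 + t + 1

Multiply in GF(2)[t]: (t² + t + 1)·(t³ + t + 1) = t⁵ + t⁴ + 1.
Reduce using t⁴ ≡ t³ + t² + t + 1 (mod t⁴ + t³ + t² + t + 1).
Reduced: t³ + t² + t + 1.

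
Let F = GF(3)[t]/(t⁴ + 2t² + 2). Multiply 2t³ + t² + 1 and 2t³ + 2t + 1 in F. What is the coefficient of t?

Multiply in GF(3)[t]: (2t³ + t² + 1)·(2t³ + 2t + 1) = t⁶ + 2t⁵ + t⁴ + t² + 2t + 1.
Reduce using t⁴ ≡ t² + 1 (mod t⁴ + 2t² + 2).
Reduced: 2t³ + t² + t.

1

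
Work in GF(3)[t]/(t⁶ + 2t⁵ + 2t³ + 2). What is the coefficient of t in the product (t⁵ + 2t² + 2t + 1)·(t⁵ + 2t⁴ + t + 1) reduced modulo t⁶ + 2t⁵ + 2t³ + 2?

Multiply in GF(3)[t]: (t⁵ + 2t² + 2t + 1)·(t⁵ + 2t⁴ + t + 1) = t¹⁰ + 2t⁹ + 2t⁷ + t⁶ + 2t⁴ + 2t³ + t² + 1.
Reduce using t⁶ ≡ t⁵ + t³ + 1 (mod t⁶ + 2t⁵ + 2t³ + 2).
Reduced: t⁵ + t² + 2.

0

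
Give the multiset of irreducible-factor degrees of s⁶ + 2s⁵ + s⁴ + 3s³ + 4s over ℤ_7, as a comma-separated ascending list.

Write g(s) = s⁶ + 2s⁵ + s⁴ + 3s³ + 4s.
Linear factors from roots: (s), (s + 3), (s + 1).
Complete factorization: g(s) = (s)·(s + 1)·(s + 3)·(s³ + 5s² + 6s + 6).
Factor degrees with multiplicity: 1 + 1 + 1 + 3 = 6.

1, 1, 1, 3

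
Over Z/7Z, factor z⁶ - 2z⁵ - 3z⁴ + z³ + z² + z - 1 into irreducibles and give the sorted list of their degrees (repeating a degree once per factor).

Write f(z) = z⁶ - 2z⁵ - 3z⁴ + z³ + z² + z - 1.
Linear factors from roots: (z - 2).
Complete factorization: f(z) = (z - 2)·(z² - 2z - 2)·(z³ + 2z² + 3z - 2).
Factor degrees with multiplicity: 1 + 2 + 3 = 6.

1, 2, 3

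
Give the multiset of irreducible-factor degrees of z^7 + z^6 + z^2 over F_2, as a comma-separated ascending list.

1, 1, 2, 3

Write g(z) = z^7 + z^6 + z^2.
Roots in F_2: g(0) = 0 → root; g(1) = 1.
Linear factors from roots: (z).
Complete factorization: g(z) = (z)^2·(z^2 + z + 1)·(z^3 + z + 1).
Factor degrees with multiplicity: 1 + 1 + 2 + 3 = 7.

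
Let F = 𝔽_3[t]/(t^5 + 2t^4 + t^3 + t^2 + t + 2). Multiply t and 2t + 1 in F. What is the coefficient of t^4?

Multiply in 𝔽_3[t]: (t)·(2t + 1) = 2t^2 + t.
Reduced: 2t^2 + t.

0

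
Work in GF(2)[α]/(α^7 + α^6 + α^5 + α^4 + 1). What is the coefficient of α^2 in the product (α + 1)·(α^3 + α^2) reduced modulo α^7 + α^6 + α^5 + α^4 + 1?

Multiply in GF(2)[α]: (α + 1)·(α^3 + α^2) = α^4 + α^2.
Reduced: α^4 + α^2.

1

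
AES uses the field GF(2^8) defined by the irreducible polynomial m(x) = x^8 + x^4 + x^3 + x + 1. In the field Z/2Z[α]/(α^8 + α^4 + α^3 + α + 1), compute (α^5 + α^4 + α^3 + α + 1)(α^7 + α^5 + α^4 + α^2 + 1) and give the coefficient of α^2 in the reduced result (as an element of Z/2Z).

Multiply in Z/2Z[α]: (α^5 + α^4 + α^3 + α + 1)·(α^7 + α^5 + α^4 + α^2 + 1) = α^12 + α^11 + α^8 + α^7 + α^2 + α + 1.
Reduce using α^8 ≡ α^4 + α^3 + α + 1 (mod α^8 + α^4 + α^3 + α + 1).
Reduced: α^7 + α^6 + α^5 + α^3 + α^2 + α + 1.

1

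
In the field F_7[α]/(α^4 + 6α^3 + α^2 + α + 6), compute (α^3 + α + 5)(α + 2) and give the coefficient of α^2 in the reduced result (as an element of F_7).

0

Multiply in F_7[α]: (α^3 + α + 5)·(α + 2) = α^4 + 2α^3 + α^2 + 3.
Reduce using α^4 ≡ α^3 + 6α^2 + 6α + 1 (mod α^4 + 6α^3 + α^2 + α + 6).
Reduced: 3α^3 + 6α + 4.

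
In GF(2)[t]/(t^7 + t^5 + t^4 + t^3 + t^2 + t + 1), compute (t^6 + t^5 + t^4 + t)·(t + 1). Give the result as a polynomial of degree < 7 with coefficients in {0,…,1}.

Multiply in GF(2)[t]: (t^6 + t^5 + t^4 + t)·(t + 1) = t^7 + t^4 + t^2 + t.
Reduce using t^7 ≡ t^5 + t^4 + t^3 + t^2 + t + 1 (mod t^7 + t^5 + t^4 + t^3 + t^2 + t + 1).
Reduced: t^5 + t^3 + 1.

t^5 + t^3 + 1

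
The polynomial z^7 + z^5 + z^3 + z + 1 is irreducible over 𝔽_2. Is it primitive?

Write f(z) = z^7 + z^5 + z^3 + z + 1.
|GF(2^7)^×| = 2^7 − 1 = 127. Prime factorization: 127 = 127.
f is primitive ⇔ z has order 127 in GF(2)[z]/(f), i.e. z^(127/q) ≠ 1 for each prime q | 127.
z^(1) mod f = z.
None equal 1, so z has full order 127; f is primitive.

Yes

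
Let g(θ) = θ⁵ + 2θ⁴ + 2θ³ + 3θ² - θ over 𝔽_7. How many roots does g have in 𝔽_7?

4

Evaluate at each of the 7 elements of 𝔽_7:
g(0) = 0 → root; g(1) = 0 → root; g(2) = 6; g(3) = 0 → root; g(4) = 0 → root; g(5) = 5; g(6) = 3.
Roots: {0, 1, 3, 4}.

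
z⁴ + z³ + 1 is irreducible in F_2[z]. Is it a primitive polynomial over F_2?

Write f(z) = z⁴ + z³ + 1.
|GF(2^4)^×| = 2^4 − 1 = 15. Prime factorization: 15 = 3·5.
f is primitive ⇔ z has order 15 in GF(2)[z]/(f), i.e. z^(15/q) ≠ 1 for each prime q | 15.
z^(5) mod f = z³ + z + 1.
z^(3) mod f = z³.
None equal 1, so z has full order 15; f is primitive.

Yes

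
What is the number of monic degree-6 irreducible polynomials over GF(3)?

x^(3^6) − x is the product of all monic irreducibles of degree dividing 6; Möbius inversion gives N = (1/6) Σ μ(6/d)·3^d.
Divisors of 6: 1, 2, 3, 6; μ(6/d) for each: 1, -1, -1, 1.
Σ = 3^1 − 3^2 − 3^3 + 3^6 = 696.
N = 696/6 = 116.

116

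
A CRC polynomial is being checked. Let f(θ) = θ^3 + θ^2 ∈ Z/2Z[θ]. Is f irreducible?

Check for roots in Z/2Z: f(0) = 0 → root; f(1) = 0 → root.
f(0) = 0, so (θ) divides f(θ); f is reducible.

No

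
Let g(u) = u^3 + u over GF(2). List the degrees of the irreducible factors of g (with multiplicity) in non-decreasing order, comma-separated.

1, 1, 1

Roots in GF(2): g(0) = 0 → root; g(1) = 0 → root.
Linear factors from roots: (u), (u + 1).
Complete factorization: g(u) = (u)·(u + 1)^2.
Factor degrees with multiplicity: 1 + 1 + 1 = 3.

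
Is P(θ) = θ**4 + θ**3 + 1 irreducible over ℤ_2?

Check for roots in ℤ_2: P(0) = 1; P(1) = 1.
No roots, so no linear factors.
Monic irreducibles of degree 2 over GF(2): θ**2 + θ + 1.
None of them divide P (all give nonzero remainder).
No irreducible factor of degree ≤ 2 exists, so P is irreducible over GF(2).

Yes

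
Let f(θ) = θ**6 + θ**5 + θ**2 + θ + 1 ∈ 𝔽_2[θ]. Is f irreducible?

Yes

Check for roots in 𝔽_2: f(0) = 1; f(1) = 1.
No roots, so no linear factors.
Monic irreducibles of degree 2 over GF(2): θ**2 + θ + 1.
None of them divide f (all give nonzero remainder).
Monic irreducibles of degree 3 over GF(2): θ**3 + θ + 1, θ**3 + θ**2 + 1.
None of them divide f (all give nonzero remainder).
No irreducible factor of degree ≤ 3 exists, so f is irreducible over GF(2).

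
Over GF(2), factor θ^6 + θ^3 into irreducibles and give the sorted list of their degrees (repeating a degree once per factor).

Write f(θ) = θ^6 + θ^3.
Roots in GF(2): f(0) = 0 → root; f(1) = 0 → root.
Linear factors from roots: (θ), (θ + 1).
Complete factorization: f(θ) = (θ + 1)·(θ)^3·(θ^2 + θ + 1).
Factor degrees with multiplicity: 1 + 1 + 1 + 1 + 2 = 6.

1, 1, 1, 1, 2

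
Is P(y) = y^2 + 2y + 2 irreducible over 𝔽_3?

Yes

Check for roots in 𝔽_3: P(0) = 2; P(1) = 2; P(2) = 1.
No roots. A degree-2 polynomial over a field with no linear factor is irreducible.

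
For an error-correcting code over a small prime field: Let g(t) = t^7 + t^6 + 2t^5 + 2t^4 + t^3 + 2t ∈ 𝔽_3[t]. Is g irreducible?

Check for roots in 𝔽_3: g(0) = 0 → root; g(1) = 0 → root; g(2) = 0 → root.
g(0) = 0, so (t) divides g(t); g is reducible.

No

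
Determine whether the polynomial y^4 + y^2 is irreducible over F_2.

No

Write m(y) = y^4 + y^2.
Check for roots in F_2: m(0) = 0 → root; m(1) = 0 → root.
m(0) = 0, so (y) divides m(y); m is reducible.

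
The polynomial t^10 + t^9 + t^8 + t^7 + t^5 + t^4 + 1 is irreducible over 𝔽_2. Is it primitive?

Yes

Write f(t) = t^10 + t^9 + t^8 + t^7 + t^5 + t^4 + 1.
|GF(2^10)^×| = 2^10 − 1 = 1023. Prime factorization: 1023 = 3·11·31.
f is primitive ⇔ t has order 1023 in GF(2)[t]/(f), i.e. t^(1023/q) ≠ 1 for each prime q | 1023.
t^(341) mod f = t^7 + t^6 + t^3 + t.
t^(93) mod f = t^9 + t^8 + t^6 + t.
t^(33) mod f = t^9 + t^6 + t^5 + t^2.
None equal 1, so t has full order 1023; f is primitive.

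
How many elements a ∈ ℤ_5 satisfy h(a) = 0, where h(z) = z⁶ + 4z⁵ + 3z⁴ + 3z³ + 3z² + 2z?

2

Evaluate at each of the 5 elements of ℤ_5:
h(0) = 0 → root; h(1) = 1; h(2) = 0 → root; h(3) = 3; h(4) = 3.
Roots: {0, 2}.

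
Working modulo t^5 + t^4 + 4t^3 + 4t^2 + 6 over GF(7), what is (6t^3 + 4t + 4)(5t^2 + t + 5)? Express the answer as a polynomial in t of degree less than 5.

Multiply in GF(7)[t]: (6t^3 + 4t + 4)·(5t^2 + t + 5) = 2t^5 + 6t^4 + t^3 + 3t^2 + 3t + 6.
Reduce using t^5 ≡ 6t^4 + 3t^3 + 3t^2 + 1 (mod t^5 + t^4 + 4t^3 + 4t^2 + 6).
Reduced: 4t^4 + 2t^2 + 3t + 1.

4t^4 + 2t^2 + 3t + 1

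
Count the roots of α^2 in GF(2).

Write h(α) = α^2.
Evaluate at each of the 2 elements of GF(2):
h(0) = 0 → root; h(1) = 1.
Roots: {0}.

1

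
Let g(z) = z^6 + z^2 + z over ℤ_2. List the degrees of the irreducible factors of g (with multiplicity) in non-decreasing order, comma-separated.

Roots in ℤ_2: g(0) = 0 → root; g(1) = 1.
Linear factors from roots: (z).
Complete factorization: g(z) = (z)·(z^2 + z + 1)·(z^3 + z^2 + 1).
Factor degrees with multiplicity: 1 + 2 + 3 = 6.

1, 2, 3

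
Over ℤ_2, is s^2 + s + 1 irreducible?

Yes

Write h(s) = s^2 + s + 1.
Check for roots in ℤ_2: h(0) = 1; h(1) = 1.
No roots. A degree-2 polynomial over a field with no linear factor is irreducible.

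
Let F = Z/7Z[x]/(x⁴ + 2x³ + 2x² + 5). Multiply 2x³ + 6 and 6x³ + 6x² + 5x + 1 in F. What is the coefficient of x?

Multiply in Z/7Z[x]: (2x³ + 6)·(6x³ + 6x² + 5x + 1) = 5x⁶ + 5x⁵ + 3x⁴ + 3x³ + x² + 2x + 6.
Reduce using x⁴ ≡ 5x³ + 5x² + 2 (mod x⁴ + 2x³ + 2x² + 5).
Reduced: 5x² + 6x + 5.

6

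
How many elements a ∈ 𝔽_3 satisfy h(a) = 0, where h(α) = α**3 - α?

Evaluate at each of the 3 elements of 𝔽_3:
h(0) = 0 → root; h(1) = 0 → root; h(2) = 0 → root.
Roots: {0, 1, 2}.

3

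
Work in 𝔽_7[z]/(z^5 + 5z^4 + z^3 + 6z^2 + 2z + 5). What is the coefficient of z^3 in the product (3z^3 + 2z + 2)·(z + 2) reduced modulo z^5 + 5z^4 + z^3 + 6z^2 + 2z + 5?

6

Multiply in 𝔽_7[z]: (3z^3 + 2z + 2)·(z + 2) = 3z^4 + 6z^3 + 2z^2 + 6z + 4.
Reduced: 3z^4 + 6z^3 + 2z^2 + 6z + 4.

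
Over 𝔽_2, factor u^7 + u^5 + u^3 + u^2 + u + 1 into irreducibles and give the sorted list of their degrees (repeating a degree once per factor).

Write h(u) = u^7 + u^5 + u^3 + u^2 + u + 1.
Roots in 𝔽_2: h(0) = 1; h(1) = 0 → root.
Linear factors from roots: (u + 1).
Complete factorization: h(u) = (u + 1)^2·(u^2 + u + 1)·(u^3 + u^2 + 1).
Factor degrees with multiplicity: 1 + 1 + 2 + 3 = 7.

1, 1, 2, 3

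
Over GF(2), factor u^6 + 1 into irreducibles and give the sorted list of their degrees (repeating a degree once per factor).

Write g(u) = u^6 + 1.
Roots in GF(2): g(0) = 1; g(1) = 0 → root.
Linear factors from roots: (u + 1).
Complete factorization: g(u) = (u + 1)^2·(u^2 + u + 1)^2.
Factor degrees with multiplicity: 1 + 1 + 2 + 2 = 6.

1, 1, 2, 2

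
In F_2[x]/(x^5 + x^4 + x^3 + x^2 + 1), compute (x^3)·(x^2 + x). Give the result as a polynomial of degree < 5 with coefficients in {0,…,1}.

Multiply in F_2[x]: (x^3)·(x^2 + x) = x^5 + x^4.
Reduce using x^5 ≡ x^4 + x^3 + x^2 + 1 (mod x^5 + x^4 + x^3 + x^2 + 1).
Reduced: x^3 + x^2 + 1.

x^3 + x^2 + 1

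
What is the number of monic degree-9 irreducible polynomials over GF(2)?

By the necklace-counting formula, N_2(9) = (1/9) Σ_{d|9} μ(9/d)·2^d.
Divisors of 9: 1, 3, 9; μ(9/d) for each: 0, -1, 1.
Σ = − 2^3 + 2^9 = 504.
N = 504/9 = 56.

56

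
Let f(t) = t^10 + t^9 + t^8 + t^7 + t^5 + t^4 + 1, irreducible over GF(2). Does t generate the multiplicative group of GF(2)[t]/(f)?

|GF(2^10)^×| = 2^10 − 1 = 1023. Prime factorization: 1023 = 3·11·31.
f is primitive ⇔ t has order 1023 in GF(2)[t]/(f), i.e. t^(1023/q) ≠ 1 for each prime q | 1023.
t^(341) mod f = t^7 + t^6 + t^3 + t.
t^(93) mod f = t^9 + t^8 + t^6 + t.
t^(33) mod f = t^9 + t^6 + t^5 + t^2.
None equal 1, so t has full order 1023; f is primitive.

Yes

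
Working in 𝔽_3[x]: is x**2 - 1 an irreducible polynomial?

No

Write h(x) = x**2 - 1.
Check for roots in 𝔽_3: h(0) = 2; h(1) = 0 → root; h(2) = 0 → root.
h(1) = 0, so (x − 1) divides h(x); h is reducible.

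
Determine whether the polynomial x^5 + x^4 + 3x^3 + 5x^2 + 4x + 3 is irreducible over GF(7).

Yes

Write P(x) = x^5 + x^4 + 3x^3 + 5x^2 + 4x + 3.
Check for roots in GF(7): P(0) = 3; P(1) = 3; P(2) = 5; P(3) = 3; P(4) = 3; P(5) = 3; P(6) = 1.
No roots, so no linear factors.
Degree-2 irreducible divisors: test the 21 monic irreducibles of degree 2 over GF(7).
None of them divide P (all give nonzero remainder).
No irreducible factor of degree ≤ 2 exists, so P is irreducible over GF(7).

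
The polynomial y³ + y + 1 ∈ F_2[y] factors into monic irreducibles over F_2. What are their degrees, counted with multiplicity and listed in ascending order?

Write h(y) = y³ + y + 1.
Roots in F_2: h(0) = 1; h(1) = 1.
Complete factorization: h(y) = (y³ + y + 1).
Factor degrees with multiplicity: 3 = 3.

3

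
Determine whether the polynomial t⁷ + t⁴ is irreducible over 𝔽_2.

Write g(t) = t⁷ + t⁴.
Check for roots in 𝔽_2: g(0) = 0 → root; g(1) = 0 → root.
g(0) = 0, so (t) divides g(t); g is reducible.

No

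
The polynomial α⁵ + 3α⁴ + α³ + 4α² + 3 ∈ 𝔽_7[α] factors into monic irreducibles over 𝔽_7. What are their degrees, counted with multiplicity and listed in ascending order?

2, 3

Write h(α) = α⁵ + 3α⁴ + α³ + 4α² + 3.
Complete factorization: h(α) = (α² + 3α + 5)·(α³ + 3α + 2).
Factor degrees with multiplicity: 2 + 3 = 5.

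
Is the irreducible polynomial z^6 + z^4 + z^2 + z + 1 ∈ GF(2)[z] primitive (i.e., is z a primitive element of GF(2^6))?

Write f(z) = z^6 + z^4 + z^2 + z + 1.
|GF(2^6)^×| = 2^6 − 1 = 63. Prime factorization: 63 = 3^2·7.
f is primitive ⇔ z has order 63 in GF(2)[z]/(f), i.e. z^(63/q) ≠ 1 for each prime q | 63.
z^(21) mod f = 1
z^(9) mod f = z^4 + z^2 + z.
Since z^(21) = 1, the order of z divides 21 < 63; not primitive.

No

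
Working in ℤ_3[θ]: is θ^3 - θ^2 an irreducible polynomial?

Write m(θ) = θ^3 - θ^2.
Check for roots in ℤ_3: m(0) = 0 → root; m(1) = 0 → root; m(2) = 1.
m(0) = 0, so (θ) divides m(θ); m is reducible.

No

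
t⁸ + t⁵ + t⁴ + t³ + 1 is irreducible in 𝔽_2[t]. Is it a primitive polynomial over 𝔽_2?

Write f(t) = t⁸ + t⁵ + t⁴ + t³ + 1.
|GF(2^8)^×| = 2^8 − 1 = 255. Prime factorization: 255 = 3·5·17.
f is primitive ⇔ t has order 255 in GF(2)[t]/(f), i.e. t^(255/q) ≠ 1 for each prime q | 255.
t^(85) mod f = 1
t^(51) mod f = 1
t^(15) mod f = t⁶ + t³ + t² + t.
Since t^(85) = 1, the order of t divides 85 < 255; not primitive.

No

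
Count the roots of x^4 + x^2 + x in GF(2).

Write P(x) = x^4 + x^2 + x.
Evaluate at each of the 2 elements of GF(2):
P(0) = 0 → root; P(1) = 1.
Roots: {0}.

1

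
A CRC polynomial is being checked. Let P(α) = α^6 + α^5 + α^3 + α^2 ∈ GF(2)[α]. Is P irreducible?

Check for roots in GF(2): P(0) = 0 → root; P(1) = 0 → root.
P(0) = 0, so (α) divides P(α); P is reducible.

No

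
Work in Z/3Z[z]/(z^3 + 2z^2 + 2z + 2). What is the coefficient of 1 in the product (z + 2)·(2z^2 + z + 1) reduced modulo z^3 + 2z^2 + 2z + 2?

Multiply in Z/3Z[z]: (z + 2)·(2z^2 + z + 1) = 2z^3 + 2z^2 + 2.
Reduce using z^3 ≡ z^2 + z + 1 (mod z^3 + 2z^2 + 2z + 2).
Reduced: z^2 + 2z + 1.

1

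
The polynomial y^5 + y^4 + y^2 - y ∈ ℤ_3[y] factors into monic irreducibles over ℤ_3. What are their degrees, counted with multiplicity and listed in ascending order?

Write g(y) = y^5 + y^4 + y^2 - y.
Roots in ℤ_3: g(0) = 0 → root; g(1) = 2; g(2) = 2.
Linear factors from roots: (y).
Complete factorization: g(y) = (y)·(y^2 + 1)·(y^2 + y - 1).
Factor degrees with multiplicity: 1 + 2 + 2 = 5.

1, 2, 2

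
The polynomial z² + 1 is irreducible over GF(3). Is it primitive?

Write f(z) = z² + 1.
|GF(3^2)^×| = 3^2 − 1 = 8. Prime factorization: 8 = 2^3.
f is primitive ⇔ z has order 8 in GF(3)[z]/(f), i.e. z^(8/q) ≠ 1 for each prime q | 8.
z^(4) mod f = 1
Since z^(4) = 1, the order of z divides 4 < 8; not primitive.

No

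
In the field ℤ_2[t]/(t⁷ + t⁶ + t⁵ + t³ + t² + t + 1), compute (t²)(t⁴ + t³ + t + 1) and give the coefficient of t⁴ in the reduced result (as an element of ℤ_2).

Multiply in ℤ_2[t]: (t²)·(t⁴ + t³ + t + 1) = t⁶ + t⁵ + t³ + t².
Reduced: t⁶ + t⁵ + t³ + t².

0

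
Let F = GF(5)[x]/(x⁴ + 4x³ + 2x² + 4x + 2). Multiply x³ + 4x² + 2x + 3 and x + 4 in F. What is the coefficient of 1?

0

Multiply in GF(5)[x]: (x³ + 4x² + 2x + 3)·(x + 4) = x⁴ + 3x³ + 3x² + x + 2.
Reduce using x⁴ ≡ x³ + 3x² + x + 3 (mod x⁴ + 4x³ + 2x² + 4x + 2).
Reduced: 4x³ + x² + 2x.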